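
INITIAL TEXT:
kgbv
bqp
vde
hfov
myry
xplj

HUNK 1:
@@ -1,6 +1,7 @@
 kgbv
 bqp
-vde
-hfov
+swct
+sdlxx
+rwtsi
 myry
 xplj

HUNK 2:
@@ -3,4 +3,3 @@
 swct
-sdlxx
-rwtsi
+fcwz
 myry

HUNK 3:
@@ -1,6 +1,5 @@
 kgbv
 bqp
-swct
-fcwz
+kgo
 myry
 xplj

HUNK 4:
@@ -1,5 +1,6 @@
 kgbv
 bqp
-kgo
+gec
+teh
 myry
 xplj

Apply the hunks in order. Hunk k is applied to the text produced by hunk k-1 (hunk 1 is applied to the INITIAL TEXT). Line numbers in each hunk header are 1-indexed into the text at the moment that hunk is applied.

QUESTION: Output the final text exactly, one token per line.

Answer: kgbv
bqp
gec
teh
myry
xplj

Derivation:
Hunk 1: at line 1 remove [vde,hfov] add [swct,sdlxx,rwtsi] -> 7 lines: kgbv bqp swct sdlxx rwtsi myry xplj
Hunk 2: at line 3 remove [sdlxx,rwtsi] add [fcwz] -> 6 lines: kgbv bqp swct fcwz myry xplj
Hunk 3: at line 1 remove [swct,fcwz] add [kgo] -> 5 lines: kgbv bqp kgo myry xplj
Hunk 4: at line 1 remove [kgo] add [gec,teh] -> 6 lines: kgbv bqp gec teh myry xplj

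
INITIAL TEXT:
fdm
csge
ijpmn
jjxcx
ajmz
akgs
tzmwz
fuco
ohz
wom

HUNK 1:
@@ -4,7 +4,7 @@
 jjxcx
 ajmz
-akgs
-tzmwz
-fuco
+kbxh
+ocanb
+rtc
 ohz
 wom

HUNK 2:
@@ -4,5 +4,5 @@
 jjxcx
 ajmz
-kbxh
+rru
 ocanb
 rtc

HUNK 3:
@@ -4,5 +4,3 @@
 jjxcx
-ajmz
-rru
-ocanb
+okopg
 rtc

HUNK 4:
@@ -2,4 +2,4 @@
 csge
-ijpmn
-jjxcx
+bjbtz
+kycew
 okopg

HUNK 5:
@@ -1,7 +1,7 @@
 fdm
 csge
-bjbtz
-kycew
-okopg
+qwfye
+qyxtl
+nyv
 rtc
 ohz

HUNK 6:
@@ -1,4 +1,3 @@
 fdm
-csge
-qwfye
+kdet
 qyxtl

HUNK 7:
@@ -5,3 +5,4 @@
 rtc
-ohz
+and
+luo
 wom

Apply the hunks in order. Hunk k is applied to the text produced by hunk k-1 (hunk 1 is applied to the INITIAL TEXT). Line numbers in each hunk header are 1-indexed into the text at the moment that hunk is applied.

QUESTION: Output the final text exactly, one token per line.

Hunk 1: at line 4 remove [akgs,tzmwz,fuco] add [kbxh,ocanb,rtc] -> 10 lines: fdm csge ijpmn jjxcx ajmz kbxh ocanb rtc ohz wom
Hunk 2: at line 4 remove [kbxh] add [rru] -> 10 lines: fdm csge ijpmn jjxcx ajmz rru ocanb rtc ohz wom
Hunk 3: at line 4 remove [ajmz,rru,ocanb] add [okopg] -> 8 lines: fdm csge ijpmn jjxcx okopg rtc ohz wom
Hunk 4: at line 2 remove [ijpmn,jjxcx] add [bjbtz,kycew] -> 8 lines: fdm csge bjbtz kycew okopg rtc ohz wom
Hunk 5: at line 1 remove [bjbtz,kycew,okopg] add [qwfye,qyxtl,nyv] -> 8 lines: fdm csge qwfye qyxtl nyv rtc ohz wom
Hunk 6: at line 1 remove [csge,qwfye] add [kdet] -> 7 lines: fdm kdet qyxtl nyv rtc ohz wom
Hunk 7: at line 5 remove [ohz] add [and,luo] -> 8 lines: fdm kdet qyxtl nyv rtc and luo wom

Answer: fdm
kdet
qyxtl
nyv
rtc
and
luo
wom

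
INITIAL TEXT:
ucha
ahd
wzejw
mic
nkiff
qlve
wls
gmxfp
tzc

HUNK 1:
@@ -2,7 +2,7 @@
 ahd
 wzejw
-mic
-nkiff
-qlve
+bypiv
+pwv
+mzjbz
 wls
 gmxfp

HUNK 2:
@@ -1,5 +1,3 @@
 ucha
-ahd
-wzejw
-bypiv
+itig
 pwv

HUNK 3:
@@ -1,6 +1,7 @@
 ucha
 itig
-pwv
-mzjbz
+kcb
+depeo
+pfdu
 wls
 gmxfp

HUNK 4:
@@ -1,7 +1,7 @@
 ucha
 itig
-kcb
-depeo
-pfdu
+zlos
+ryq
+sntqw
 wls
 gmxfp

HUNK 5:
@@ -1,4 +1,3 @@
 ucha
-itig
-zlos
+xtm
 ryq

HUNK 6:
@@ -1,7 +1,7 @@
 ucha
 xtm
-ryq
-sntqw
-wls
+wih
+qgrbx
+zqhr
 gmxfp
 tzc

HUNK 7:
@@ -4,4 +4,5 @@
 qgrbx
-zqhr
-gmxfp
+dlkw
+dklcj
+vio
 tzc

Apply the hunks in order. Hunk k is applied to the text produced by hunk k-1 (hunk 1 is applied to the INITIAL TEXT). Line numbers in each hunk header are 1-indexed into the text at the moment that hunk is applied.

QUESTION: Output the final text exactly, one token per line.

Hunk 1: at line 2 remove [mic,nkiff,qlve] add [bypiv,pwv,mzjbz] -> 9 lines: ucha ahd wzejw bypiv pwv mzjbz wls gmxfp tzc
Hunk 2: at line 1 remove [ahd,wzejw,bypiv] add [itig] -> 7 lines: ucha itig pwv mzjbz wls gmxfp tzc
Hunk 3: at line 1 remove [pwv,mzjbz] add [kcb,depeo,pfdu] -> 8 lines: ucha itig kcb depeo pfdu wls gmxfp tzc
Hunk 4: at line 1 remove [kcb,depeo,pfdu] add [zlos,ryq,sntqw] -> 8 lines: ucha itig zlos ryq sntqw wls gmxfp tzc
Hunk 5: at line 1 remove [itig,zlos] add [xtm] -> 7 lines: ucha xtm ryq sntqw wls gmxfp tzc
Hunk 6: at line 1 remove [ryq,sntqw,wls] add [wih,qgrbx,zqhr] -> 7 lines: ucha xtm wih qgrbx zqhr gmxfp tzc
Hunk 7: at line 4 remove [zqhr,gmxfp] add [dlkw,dklcj,vio] -> 8 lines: ucha xtm wih qgrbx dlkw dklcj vio tzc

Answer: ucha
xtm
wih
qgrbx
dlkw
dklcj
vio
tzc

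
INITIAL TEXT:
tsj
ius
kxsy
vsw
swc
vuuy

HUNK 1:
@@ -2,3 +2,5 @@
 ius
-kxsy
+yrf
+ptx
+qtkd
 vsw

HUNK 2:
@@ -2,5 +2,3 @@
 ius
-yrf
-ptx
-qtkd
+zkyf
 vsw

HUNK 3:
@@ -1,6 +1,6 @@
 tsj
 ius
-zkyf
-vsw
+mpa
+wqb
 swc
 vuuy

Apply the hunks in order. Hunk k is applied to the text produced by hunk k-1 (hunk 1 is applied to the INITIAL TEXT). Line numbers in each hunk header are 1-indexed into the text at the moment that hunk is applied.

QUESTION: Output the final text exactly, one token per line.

Answer: tsj
ius
mpa
wqb
swc
vuuy

Derivation:
Hunk 1: at line 2 remove [kxsy] add [yrf,ptx,qtkd] -> 8 lines: tsj ius yrf ptx qtkd vsw swc vuuy
Hunk 2: at line 2 remove [yrf,ptx,qtkd] add [zkyf] -> 6 lines: tsj ius zkyf vsw swc vuuy
Hunk 3: at line 1 remove [zkyf,vsw] add [mpa,wqb] -> 6 lines: tsj ius mpa wqb swc vuuy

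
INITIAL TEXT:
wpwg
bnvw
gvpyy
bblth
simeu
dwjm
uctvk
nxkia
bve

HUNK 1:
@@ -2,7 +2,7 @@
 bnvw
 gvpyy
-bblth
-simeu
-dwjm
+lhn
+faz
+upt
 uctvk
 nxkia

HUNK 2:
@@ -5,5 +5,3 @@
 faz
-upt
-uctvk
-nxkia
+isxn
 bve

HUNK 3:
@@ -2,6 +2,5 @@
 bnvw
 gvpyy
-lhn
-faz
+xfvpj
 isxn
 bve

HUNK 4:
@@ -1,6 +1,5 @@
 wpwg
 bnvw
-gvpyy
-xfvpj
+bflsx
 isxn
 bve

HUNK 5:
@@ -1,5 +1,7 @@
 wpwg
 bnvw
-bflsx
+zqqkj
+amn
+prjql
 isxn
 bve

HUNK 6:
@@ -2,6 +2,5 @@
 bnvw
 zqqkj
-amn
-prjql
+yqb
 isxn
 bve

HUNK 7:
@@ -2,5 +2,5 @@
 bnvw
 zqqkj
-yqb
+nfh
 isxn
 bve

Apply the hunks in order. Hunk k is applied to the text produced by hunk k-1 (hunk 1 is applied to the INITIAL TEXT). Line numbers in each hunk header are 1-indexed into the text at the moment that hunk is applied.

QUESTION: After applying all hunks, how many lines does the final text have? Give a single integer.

Hunk 1: at line 2 remove [bblth,simeu,dwjm] add [lhn,faz,upt] -> 9 lines: wpwg bnvw gvpyy lhn faz upt uctvk nxkia bve
Hunk 2: at line 5 remove [upt,uctvk,nxkia] add [isxn] -> 7 lines: wpwg bnvw gvpyy lhn faz isxn bve
Hunk 3: at line 2 remove [lhn,faz] add [xfvpj] -> 6 lines: wpwg bnvw gvpyy xfvpj isxn bve
Hunk 4: at line 1 remove [gvpyy,xfvpj] add [bflsx] -> 5 lines: wpwg bnvw bflsx isxn bve
Hunk 5: at line 1 remove [bflsx] add [zqqkj,amn,prjql] -> 7 lines: wpwg bnvw zqqkj amn prjql isxn bve
Hunk 6: at line 2 remove [amn,prjql] add [yqb] -> 6 lines: wpwg bnvw zqqkj yqb isxn bve
Hunk 7: at line 2 remove [yqb] add [nfh] -> 6 lines: wpwg bnvw zqqkj nfh isxn bve
Final line count: 6

Answer: 6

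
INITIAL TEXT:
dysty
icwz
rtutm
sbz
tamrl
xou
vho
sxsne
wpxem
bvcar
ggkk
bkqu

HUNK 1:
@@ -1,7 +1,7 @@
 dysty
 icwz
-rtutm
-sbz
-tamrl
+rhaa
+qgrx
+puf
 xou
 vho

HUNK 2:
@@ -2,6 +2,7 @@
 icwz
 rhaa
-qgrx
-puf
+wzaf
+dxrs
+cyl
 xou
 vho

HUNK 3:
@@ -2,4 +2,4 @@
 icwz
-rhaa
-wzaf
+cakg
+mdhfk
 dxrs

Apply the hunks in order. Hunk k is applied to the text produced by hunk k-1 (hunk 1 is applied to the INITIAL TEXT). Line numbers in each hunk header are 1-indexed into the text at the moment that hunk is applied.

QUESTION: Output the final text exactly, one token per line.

Answer: dysty
icwz
cakg
mdhfk
dxrs
cyl
xou
vho
sxsne
wpxem
bvcar
ggkk
bkqu

Derivation:
Hunk 1: at line 1 remove [rtutm,sbz,tamrl] add [rhaa,qgrx,puf] -> 12 lines: dysty icwz rhaa qgrx puf xou vho sxsne wpxem bvcar ggkk bkqu
Hunk 2: at line 2 remove [qgrx,puf] add [wzaf,dxrs,cyl] -> 13 lines: dysty icwz rhaa wzaf dxrs cyl xou vho sxsne wpxem bvcar ggkk bkqu
Hunk 3: at line 2 remove [rhaa,wzaf] add [cakg,mdhfk] -> 13 lines: dysty icwz cakg mdhfk dxrs cyl xou vho sxsne wpxem bvcar ggkk bkqu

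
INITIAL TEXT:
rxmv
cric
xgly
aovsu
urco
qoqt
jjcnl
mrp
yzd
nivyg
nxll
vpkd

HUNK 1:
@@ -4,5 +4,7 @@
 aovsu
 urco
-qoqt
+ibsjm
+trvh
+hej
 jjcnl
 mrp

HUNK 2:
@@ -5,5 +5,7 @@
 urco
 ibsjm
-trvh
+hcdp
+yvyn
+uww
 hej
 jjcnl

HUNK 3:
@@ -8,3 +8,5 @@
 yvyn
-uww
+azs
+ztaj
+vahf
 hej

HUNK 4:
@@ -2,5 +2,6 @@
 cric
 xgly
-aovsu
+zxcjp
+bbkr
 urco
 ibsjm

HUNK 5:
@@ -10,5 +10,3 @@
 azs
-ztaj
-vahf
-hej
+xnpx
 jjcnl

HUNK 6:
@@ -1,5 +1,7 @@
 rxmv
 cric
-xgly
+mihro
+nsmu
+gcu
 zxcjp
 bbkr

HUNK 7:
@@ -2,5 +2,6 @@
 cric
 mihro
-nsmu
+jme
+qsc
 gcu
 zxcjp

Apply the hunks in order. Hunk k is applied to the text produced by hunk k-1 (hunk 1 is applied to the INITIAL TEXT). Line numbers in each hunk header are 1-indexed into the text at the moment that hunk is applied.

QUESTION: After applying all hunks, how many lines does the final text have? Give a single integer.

Answer: 20

Derivation:
Hunk 1: at line 4 remove [qoqt] add [ibsjm,trvh,hej] -> 14 lines: rxmv cric xgly aovsu urco ibsjm trvh hej jjcnl mrp yzd nivyg nxll vpkd
Hunk 2: at line 5 remove [trvh] add [hcdp,yvyn,uww] -> 16 lines: rxmv cric xgly aovsu urco ibsjm hcdp yvyn uww hej jjcnl mrp yzd nivyg nxll vpkd
Hunk 3: at line 8 remove [uww] add [azs,ztaj,vahf] -> 18 lines: rxmv cric xgly aovsu urco ibsjm hcdp yvyn azs ztaj vahf hej jjcnl mrp yzd nivyg nxll vpkd
Hunk 4: at line 2 remove [aovsu] add [zxcjp,bbkr] -> 19 lines: rxmv cric xgly zxcjp bbkr urco ibsjm hcdp yvyn azs ztaj vahf hej jjcnl mrp yzd nivyg nxll vpkd
Hunk 5: at line 10 remove [ztaj,vahf,hej] add [xnpx] -> 17 lines: rxmv cric xgly zxcjp bbkr urco ibsjm hcdp yvyn azs xnpx jjcnl mrp yzd nivyg nxll vpkd
Hunk 6: at line 1 remove [xgly] add [mihro,nsmu,gcu] -> 19 lines: rxmv cric mihro nsmu gcu zxcjp bbkr urco ibsjm hcdp yvyn azs xnpx jjcnl mrp yzd nivyg nxll vpkd
Hunk 7: at line 2 remove [nsmu] add [jme,qsc] -> 20 lines: rxmv cric mihro jme qsc gcu zxcjp bbkr urco ibsjm hcdp yvyn azs xnpx jjcnl mrp yzd nivyg nxll vpkd
Final line count: 20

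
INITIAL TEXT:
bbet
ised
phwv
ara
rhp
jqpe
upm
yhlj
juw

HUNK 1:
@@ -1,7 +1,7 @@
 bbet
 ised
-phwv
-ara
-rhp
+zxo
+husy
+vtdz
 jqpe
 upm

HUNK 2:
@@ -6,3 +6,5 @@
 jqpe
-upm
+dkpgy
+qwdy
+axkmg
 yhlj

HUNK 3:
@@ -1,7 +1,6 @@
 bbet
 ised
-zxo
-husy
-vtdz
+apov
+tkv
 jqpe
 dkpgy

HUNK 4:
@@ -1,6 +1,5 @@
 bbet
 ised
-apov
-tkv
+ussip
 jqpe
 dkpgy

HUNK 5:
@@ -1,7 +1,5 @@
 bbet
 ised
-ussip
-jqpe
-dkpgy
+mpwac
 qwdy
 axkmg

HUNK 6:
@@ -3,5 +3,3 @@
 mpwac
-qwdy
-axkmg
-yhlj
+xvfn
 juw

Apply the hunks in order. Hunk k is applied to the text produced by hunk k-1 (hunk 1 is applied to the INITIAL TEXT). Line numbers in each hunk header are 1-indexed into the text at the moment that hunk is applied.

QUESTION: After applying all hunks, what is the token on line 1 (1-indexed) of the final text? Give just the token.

Answer: bbet

Derivation:
Hunk 1: at line 1 remove [phwv,ara,rhp] add [zxo,husy,vtdz] -> 9 lines: bbet ised zxo husy vtdz jqpe upm yhlj juw
Hunk 2: at line 6 remove [upm] add [dkpgy,qwdy,axkmg] -> 11 lines: bbet ised zxo husy vtdz jqpe dkpgy qwdy axkmg yhlj juw
Hunk 3: at line 1 remove [zxo,husy,vtdz] add [apov,tkv] -> 10 lines: bbet ised apov tkv jqpe dkpgy qwdy axkmg yhlj juw
Hunk 4: at line 1 remove [apov,tkv] add [ussip] -> 9 lines: bbet ised ussip jqpe dkpgy qwdy axkmg yhlj juw
Hunk 5: at line 1 remove [ussip,jqpe,dkpgy] add [mpwac] -> 7 lines: bbet ised mpwac qwdy axkmg yhlj juw
Hunk 6: at line 3 remove [qwdy,axkmg,yhlj] add [xvfn] -> 5 lines: bbet ised mpwac xvfn juw
Final line 1: bbet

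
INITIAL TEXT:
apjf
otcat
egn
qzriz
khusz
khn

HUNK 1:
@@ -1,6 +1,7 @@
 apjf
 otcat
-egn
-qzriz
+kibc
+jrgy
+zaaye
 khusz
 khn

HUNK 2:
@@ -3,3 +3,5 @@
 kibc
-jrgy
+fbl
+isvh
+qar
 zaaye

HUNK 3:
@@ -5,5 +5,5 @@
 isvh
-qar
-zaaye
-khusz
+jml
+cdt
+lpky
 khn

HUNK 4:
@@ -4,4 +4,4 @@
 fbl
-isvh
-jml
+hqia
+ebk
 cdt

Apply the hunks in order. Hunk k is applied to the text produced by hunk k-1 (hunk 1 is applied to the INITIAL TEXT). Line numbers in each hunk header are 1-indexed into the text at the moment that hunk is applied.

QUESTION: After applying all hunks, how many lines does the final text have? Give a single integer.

Hunk 1: at line 1 remove [egn,qzriz] add [kibc,jrgy,zaaye] -> 7 lines: apjf otcat kibc jrgy zaaye khusz khn
Hunk 2: at line 3 remove [jrgy] add [fbl,isvh,qar] -> 9 lines: apjf otcat kibc fbl isvh qar zaaye khusz khn
Hunk 3: at line 5 remove [qar,zaaye,khusz] add [jml,cdt,lpky] -> 9 lines: apjf otcat kibc fbl isvh jml cdt lpky khn
Hunk 4: at line 4 remove [isvh,jml] add [hqia,ebk] -> 9 lines: apjf otcat kibc fbl hqia ebk cdt lpky khn
Final line count: 9

Answer: 9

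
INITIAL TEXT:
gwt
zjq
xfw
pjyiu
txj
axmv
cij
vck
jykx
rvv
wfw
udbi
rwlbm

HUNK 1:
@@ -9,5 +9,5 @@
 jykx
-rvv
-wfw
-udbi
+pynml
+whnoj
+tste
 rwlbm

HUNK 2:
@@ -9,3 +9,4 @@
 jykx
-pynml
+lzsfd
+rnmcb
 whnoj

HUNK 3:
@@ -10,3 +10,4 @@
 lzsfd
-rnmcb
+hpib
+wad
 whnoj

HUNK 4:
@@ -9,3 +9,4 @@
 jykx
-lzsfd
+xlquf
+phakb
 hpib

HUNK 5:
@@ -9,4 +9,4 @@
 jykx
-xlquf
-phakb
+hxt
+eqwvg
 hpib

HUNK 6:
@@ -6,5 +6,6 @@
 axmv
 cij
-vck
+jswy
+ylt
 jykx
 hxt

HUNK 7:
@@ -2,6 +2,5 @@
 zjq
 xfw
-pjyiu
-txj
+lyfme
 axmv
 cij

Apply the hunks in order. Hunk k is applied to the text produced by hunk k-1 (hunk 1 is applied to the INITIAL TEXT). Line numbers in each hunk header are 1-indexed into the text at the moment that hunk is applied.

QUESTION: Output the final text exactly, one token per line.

Hunk 1: at line 9 remove [rvv,wfw,udbi] add [pynml,whnoj,tste] -> 13 lines: gwt zjq xfw pjyiu txj axmv cij vck jykx pynml whnoj tste rwlbm
Hunk 2: at line 9 remove [pynml] add [lzsfd,rnmcb] -> 14 lines: gwt zjq xfw pjyiu txj axmv cij vck jykx lzsfd rnmcb whnoj tste rwlbm
Hunk 3: at line 10 remove [rnmcb] add [hpib,wad] -> 15 lines: gwt zjq xfw pjyiu txj axmv cij vck jykx lzsfd hpib wad whnoj tste rwlbm
Hunk 4: at line 9 remove [lzsfd] add [xlquf,phakb] -> 16 lines: gwt zjq xfw pjyiu txj axmv cij vck jykx xlquf phakb hpib wad whnoj tste rwlbm
Hunk 5: at line 9 remove [xlquf,phakb] add [hxt,eqwvg] -> 16 lines: gwt zjq xfw pjyiu txj axmv cij vck jykx hxt eqwvg hpib wad whnoj tste rwlbm
Hunk 6: at line 6 remove [vck] add [jswy,ylt] -> 17 lines: gwt zjq xfw pjyiu txj axmv cij jswy ylt jykx hxt eqwvg hpib wad whnoj tste rwlbm
Hunk 7: at line 2 remove [pjyiu,txj] add [lyfme] -> 16 lines: gwt zjq xfw lyfme axmv cij jswy ylt jykx hxt eqwvg hpib wad whnoj tste rwlbm

Answer: gwt
zjq
xfw
lyfme
axmv
cij
jswy
ylt
jykx
hxt
eqwvg
hpib
wad
whnoj
tste
rwlbm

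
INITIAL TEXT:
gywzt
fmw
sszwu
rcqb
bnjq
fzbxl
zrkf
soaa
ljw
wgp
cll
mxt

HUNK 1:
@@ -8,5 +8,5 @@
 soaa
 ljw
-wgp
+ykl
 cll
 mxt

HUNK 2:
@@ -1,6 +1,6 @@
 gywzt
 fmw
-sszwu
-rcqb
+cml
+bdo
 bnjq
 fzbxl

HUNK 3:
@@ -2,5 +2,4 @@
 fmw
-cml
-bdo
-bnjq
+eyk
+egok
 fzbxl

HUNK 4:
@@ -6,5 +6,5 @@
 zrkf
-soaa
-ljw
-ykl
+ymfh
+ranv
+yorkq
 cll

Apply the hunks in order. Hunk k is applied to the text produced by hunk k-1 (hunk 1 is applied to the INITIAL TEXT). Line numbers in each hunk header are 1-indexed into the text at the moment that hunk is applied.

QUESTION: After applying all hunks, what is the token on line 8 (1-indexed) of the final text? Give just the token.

Answer: ranv

Derivation:
Hunk 1: at line 8 remove [wgp] add [ykl] -> 12 lines: gywzt fmw sszwu rcqb bnjq fzbxl zrkf soaa ljw ykl cll mxt
Hunk 2: at line 1 remove [sszwu,rcqb] add [cml,bdo] -> 12 lines: gywzt fmw cml bdo bnjq fzbxl zrkf soaa ljw ykl cll mxt
Hunk 3: at line 2 remove [cml,bdo,bnjq] add [eyk,egok] -> 11 lines: gywzt fmw eyk egok fzbxl zrkf soaa ljw ykl cll mxt
Hunk 4: at line 6 remove [soaa,ljw,ykl] add [ymfh,ranv,yorkq] -> 11 lines: gywzt fmw eyk egok fzbxl zrkf ymfh ranv yorkq cll mxt
Final line 8: ranv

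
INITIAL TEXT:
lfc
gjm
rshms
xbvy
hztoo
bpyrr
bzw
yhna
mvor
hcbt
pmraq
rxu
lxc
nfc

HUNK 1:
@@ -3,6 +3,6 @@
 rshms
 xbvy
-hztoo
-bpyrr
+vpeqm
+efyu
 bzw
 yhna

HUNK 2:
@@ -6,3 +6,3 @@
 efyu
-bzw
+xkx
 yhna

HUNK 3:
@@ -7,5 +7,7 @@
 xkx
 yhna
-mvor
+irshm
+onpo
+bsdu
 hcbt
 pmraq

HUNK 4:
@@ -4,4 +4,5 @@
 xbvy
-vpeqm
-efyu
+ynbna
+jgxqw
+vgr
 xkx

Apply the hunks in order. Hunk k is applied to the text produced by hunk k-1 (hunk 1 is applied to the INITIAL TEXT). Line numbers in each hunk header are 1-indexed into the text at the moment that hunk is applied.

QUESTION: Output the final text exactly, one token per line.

Hunk 1: at line 3 remove [hztoo,bpyrr] add [vpeqm,efyu] -> 14 lines: lfc gjm rshms xbvy vpeqm efyu bzw yhna mvor hcbt pmraq rxu lxc nfc
Hunk 2: at line 6 remove [bzw] add [xkx] -> 14 lines: lfc gjm rshms xbvy vpeqm efyu xkx yhna mvor hcbt pmraq rxu lxc nfc
Hunk 3: at line 7 remove [mvor] add [irshm,onpo,bsdu] -> 16 lines: lfc gjm rshms xbvy vpeqm efyu xkx yhna irshm onpo bsdu hcbt pmraq rxu lxc nfc
Hunk 4: at line 4 remove [vpeqm,efyu] add [ynbna,jgxqw,vgr] -> 17 lines: lfc gjm rshms xbvy ynbna jgxqw vgr xkx yhna irshm onpo bsdu hcbt pmraq rxu lxc nfc

Answer: lfc
gjm
rshms
xbvy
ynbna
jgxqw
vgr
xkx
yhna
irshm
onpo
bsdu
hcbt
pmraq
rxu
lxc
nfc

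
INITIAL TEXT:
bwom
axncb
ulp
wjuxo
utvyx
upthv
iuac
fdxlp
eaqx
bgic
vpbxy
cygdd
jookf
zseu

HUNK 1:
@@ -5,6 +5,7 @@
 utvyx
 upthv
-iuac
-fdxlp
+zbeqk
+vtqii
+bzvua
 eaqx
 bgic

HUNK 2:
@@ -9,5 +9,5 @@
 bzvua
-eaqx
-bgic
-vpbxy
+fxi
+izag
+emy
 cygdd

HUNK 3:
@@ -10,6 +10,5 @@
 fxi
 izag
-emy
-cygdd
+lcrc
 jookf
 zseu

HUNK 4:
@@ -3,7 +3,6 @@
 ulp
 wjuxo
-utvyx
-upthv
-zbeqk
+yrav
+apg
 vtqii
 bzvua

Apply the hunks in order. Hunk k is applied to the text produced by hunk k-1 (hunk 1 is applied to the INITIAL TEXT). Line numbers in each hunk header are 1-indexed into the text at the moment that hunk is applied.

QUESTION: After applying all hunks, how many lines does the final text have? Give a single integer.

Hunk 1: at line 5 remove [iuac,fdxlp] add [zbeqk,vtqii,bzvua] -> 15 lines: bwom axncb ulp wjuxo utvyx upthv zbeqk vtqii bzvua eaqx bgic vpbxy cygdd jookf zseu
Hunk 2: at line 9 remove [eaqx,bgic,vpbxy] add [fxi,izag,emy] -> 15 lines: bwom axncb ulp wjuxo utvyx upthv zbeqk vtqii bzvua fxi izag emy cygdd jookf zseu
Hunk 3: at line 10 remove [emy,cygdd] add [lcrc] -> 14 lines: bwom axncb ulp wjuxo utvyx upthv zbeqk vtqii bzvua fxi izag lcrc jookf zseu
Hunk 4: at line 3 remove [utvyx,upthv,zbeqk] add [yrav,apg] -> 13 lines: bwom axncb ulp wjuxo yrav apg vtqii bzvua fxi izag lcrc jookf zseu
Final line count: 13

Answer: 13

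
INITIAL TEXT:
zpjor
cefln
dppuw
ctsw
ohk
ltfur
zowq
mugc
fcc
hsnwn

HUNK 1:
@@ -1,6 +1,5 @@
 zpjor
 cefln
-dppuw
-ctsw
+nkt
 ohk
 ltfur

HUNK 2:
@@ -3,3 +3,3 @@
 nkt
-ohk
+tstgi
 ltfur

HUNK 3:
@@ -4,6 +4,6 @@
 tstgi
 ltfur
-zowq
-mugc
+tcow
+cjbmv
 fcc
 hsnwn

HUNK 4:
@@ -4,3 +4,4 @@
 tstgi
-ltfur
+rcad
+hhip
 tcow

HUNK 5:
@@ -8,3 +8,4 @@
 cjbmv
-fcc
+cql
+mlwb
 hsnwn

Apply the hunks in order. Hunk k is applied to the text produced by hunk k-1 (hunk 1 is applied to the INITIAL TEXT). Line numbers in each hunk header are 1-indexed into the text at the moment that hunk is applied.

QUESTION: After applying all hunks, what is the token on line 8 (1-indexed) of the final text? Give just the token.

Answer: cjbmv

Derivation:
Hunk 1: at line 1 remove [dppuw,ctsw] add [nkt] -> 9 lines: zpjor cefln nkt ohk ltfur zowq mugc fcc hsnwn
Hunk 2: at line 3 remove [ohk] add [tstgi] -> 9 lines: zpjor cefln nkt tstgi ltfur zowq mugc fcc hsnwn
Hunk 3: at line 4 remove [zowq,mugc] add [tcow,cjbmv] -> 9 lines: zpjor cefln nkt tstgi ltfur tcow cjbmv fcc hsnwn
Hunk 4: at line 4 remove [ltfur] add [rcad,hhip] -> 10 lines: zpjor cefln nkt tstgi rcad hhip tcow cjbmv fcc hsnwn
Hunk 5: at line 8 remove [fcc] add [cql,mlwb] -> 11 lines: zpjor cefln nkt tstgi rcad hhip tcow cjbmv cql mlwb hsnwn
Final line 8: cjbmv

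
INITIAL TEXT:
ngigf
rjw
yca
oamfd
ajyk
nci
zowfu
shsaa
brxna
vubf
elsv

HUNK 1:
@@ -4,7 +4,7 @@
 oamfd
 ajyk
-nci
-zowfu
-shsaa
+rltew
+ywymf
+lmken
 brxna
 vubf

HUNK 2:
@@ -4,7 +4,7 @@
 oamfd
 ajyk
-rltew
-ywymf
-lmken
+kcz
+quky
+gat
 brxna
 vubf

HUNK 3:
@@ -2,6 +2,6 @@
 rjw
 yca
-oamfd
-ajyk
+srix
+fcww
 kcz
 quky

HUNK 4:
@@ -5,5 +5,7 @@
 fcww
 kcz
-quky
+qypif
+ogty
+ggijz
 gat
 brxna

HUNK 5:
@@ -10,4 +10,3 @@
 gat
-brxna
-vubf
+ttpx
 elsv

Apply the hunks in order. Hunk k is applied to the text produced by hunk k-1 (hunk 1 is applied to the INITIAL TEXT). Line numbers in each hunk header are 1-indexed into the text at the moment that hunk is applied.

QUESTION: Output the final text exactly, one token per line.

Hunk 1: at line 4 remove [nci,zowfu,shsaa] add [rltew,ywymf,lmken] -> 11 lines: ngigf rjw yca oamfd ajyk rltew ywymf lmken brxna vubf elsv
Hunk 2: at line 4 remove [rltew,ywymf,lmken] add [kcz,quky,gat] -> 11 lines: ngigf rjw yca oamfd ajyk kcz quky gat brxna vubf elsv
Hunk 3: at line 2 remove [oamfd,ajyk] add [srix,fcww] -> 11 lines: ngigf rjw yca srix fcww kcz quky gat brxna vubf elsv
Hunk 4: at line 5 remove [quky] add [qypif,ogty,ggijz] -> 13 lines: ngigf rjw yca srix fcww kcz qypif ogty ggijz gat brxna vubf elsv
Hunk 5: at line 10 remove [brxna,vubf] add [ttpx] -> 12 lines: ngigf rjw yca srix fcww kcz qypif ogty ggijz gat ttpx elsv

Answer: ngigf
rjw
yca
srix
fcww
kcz
qypif
ogty
ggijz
gat
ttpx
elsv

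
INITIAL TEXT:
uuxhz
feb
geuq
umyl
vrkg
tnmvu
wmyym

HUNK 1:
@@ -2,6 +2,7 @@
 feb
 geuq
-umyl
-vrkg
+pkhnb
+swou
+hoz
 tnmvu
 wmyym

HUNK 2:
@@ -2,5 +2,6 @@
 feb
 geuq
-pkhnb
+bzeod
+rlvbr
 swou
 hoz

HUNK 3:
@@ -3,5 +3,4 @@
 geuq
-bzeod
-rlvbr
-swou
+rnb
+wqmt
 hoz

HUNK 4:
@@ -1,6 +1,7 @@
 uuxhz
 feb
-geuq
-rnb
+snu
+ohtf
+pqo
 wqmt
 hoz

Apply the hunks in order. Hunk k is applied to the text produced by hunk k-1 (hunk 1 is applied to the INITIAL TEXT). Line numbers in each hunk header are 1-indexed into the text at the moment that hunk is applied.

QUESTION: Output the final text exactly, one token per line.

Answer: uuxhz
feb
snu
ohtf
pqo
wqmt
hoz
tnmvu
wmyym

Derivation:
Hunk 1: at line 2 remove [umyl,vrkg] add [pkhnb,swou,hoz] -> 8 lines: uuxhz feb geuq pkhnb swou hoz tnmvu wmyym
Hunk 2: at line 2 remove [pkhnb] add [bzeod,rlvbr] -> 9 lines: uuxhz feb geuq bzeod rlvbr swou hoz tnmvu wmyym
Hunk 3: at line 3 remove [bzeod,rlvbr,swou] add [rnb,wqmt] -> 8 lines: uuxhz feb geuq rnb wqmt hoz tnmvu wmyym
Hunk 4: at line 1 remove [geuq,rnb] add [snu,ohtf,pqo] -> 9 lines: uuxhz feb snu ohtf pqo wqmt hoz tnmvu wmyym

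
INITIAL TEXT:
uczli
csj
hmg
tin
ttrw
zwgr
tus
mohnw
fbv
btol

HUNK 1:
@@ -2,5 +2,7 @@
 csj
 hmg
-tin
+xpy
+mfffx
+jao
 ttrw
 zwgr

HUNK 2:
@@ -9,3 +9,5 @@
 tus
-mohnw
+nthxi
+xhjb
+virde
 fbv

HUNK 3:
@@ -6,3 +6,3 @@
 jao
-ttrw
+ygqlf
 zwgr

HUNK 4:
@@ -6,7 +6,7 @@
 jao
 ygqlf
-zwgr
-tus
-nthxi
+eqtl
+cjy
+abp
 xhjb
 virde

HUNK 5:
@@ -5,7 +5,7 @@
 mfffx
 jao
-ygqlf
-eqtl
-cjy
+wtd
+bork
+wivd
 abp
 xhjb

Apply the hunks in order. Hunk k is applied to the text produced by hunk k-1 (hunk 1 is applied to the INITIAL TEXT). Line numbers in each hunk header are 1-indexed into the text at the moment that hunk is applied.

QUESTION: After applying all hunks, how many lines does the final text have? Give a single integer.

Answer: 14

Derivation:
Hunk 1: at line 2 remove [tin] add [xpy,mfffx,jao] -> 12 lines: uczli csj hmg xpy mfffx jao ttrw zwgr tus mohnw fbv btol
Hunk 2: at line 9 remove [mohnw] add [nthxi,xhjb,virde] -> 14 lines: uczli csj hmg xpy mfffx jao ttrw zwgr tus nthxi xhjb virde fbv btol
Hunk 3: at line 6 remove [ttrw] add [ygqlf] -> 14 lines: uczli csj hmg xpy mfffx jao ygqlf zwgr tus nthxi xhjb virde fbv btol
Hunk 4: at line 6 remove [zwgr,tus,nthxi] add [eqtl,cjy,abp] -> 14 lines: uczli csj hmg xpy mfffx jao ygqlf eqtl cjy abp xhjb virde fbv btol
Hunk 5: at line 5 remove [ygqlf,eqtl,cjy] add [wtd,bork,wivd] -> 14 lines: uczli csj hmg xpy mfffx jao wtd bork wivd abp xhjb virde fbv btol
Final line count: 14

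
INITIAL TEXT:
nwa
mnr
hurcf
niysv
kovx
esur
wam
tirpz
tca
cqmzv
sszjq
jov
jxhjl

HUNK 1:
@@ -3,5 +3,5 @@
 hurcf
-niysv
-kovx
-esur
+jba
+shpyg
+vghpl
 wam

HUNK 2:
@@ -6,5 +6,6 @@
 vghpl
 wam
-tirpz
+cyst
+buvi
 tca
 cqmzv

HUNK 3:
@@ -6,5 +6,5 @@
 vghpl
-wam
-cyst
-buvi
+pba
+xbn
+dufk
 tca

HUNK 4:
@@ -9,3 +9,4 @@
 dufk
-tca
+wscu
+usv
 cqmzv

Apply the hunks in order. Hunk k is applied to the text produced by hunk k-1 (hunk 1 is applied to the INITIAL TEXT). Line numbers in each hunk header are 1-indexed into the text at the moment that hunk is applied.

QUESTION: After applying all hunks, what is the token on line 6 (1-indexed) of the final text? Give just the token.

Answer: vghpl

Derivation:
Hunk 1: at line 3 remove [niysv,kovx,esur] add [jba,shpyg,vghpl] -> 13 lines: nwa mnr hurcf jba shpyg vghpl wam tirpz tca cqmzv sszjq jov jxhjl
Hunk 2: at line 6 remove [tirpz] add [cyst,buvi] -> 14 lines: nwa mnr hurcf jba shpyg vghpl wam cyst buvi tca cqmzv sszjq jov jxhjl
Hunk 3: at line 6 remove [wam,cyst,buvi] add [pba,xbn,dufk] -> 14 lines: nwa mnr hurcf jba shpyg vghpl pba xbn dufk tca cqmzv sszjq jov jxhjl
Hunk 4: at line 9 remove [tca] add [wscu,usv] -> 15 lines: nwa mnr hurcf jba shpyg vghpl pba xbn dufk wscu usv cqmzv sszjq jov jxhjl
Final line 6: vghpl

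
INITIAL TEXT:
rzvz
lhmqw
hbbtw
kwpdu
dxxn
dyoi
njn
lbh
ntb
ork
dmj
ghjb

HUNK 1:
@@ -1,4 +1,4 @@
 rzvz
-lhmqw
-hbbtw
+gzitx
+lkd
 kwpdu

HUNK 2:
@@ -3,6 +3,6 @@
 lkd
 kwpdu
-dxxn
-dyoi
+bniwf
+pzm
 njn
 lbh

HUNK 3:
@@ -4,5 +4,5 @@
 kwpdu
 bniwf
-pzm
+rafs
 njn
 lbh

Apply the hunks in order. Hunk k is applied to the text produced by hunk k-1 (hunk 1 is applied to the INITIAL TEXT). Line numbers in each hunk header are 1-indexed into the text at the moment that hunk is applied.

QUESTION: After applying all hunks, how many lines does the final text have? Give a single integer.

Hunk 1: at line 1 remove [lhmqw,hbbtw] add [gzitx,lkd] -> 12 lines: rzvz gzitx lkd kwpdu dxxn dyoi njn lbh ntb ork dmj ghjb
Hunk 2: at line 3 remove [dxxn,dyoi] add [bniwf,pzm] -> 12 lines: rzvz gzitx lkd kwpdu bniwf pzm njn lbh ntb ork dmj ghjb
Hunk 3: at line 4 remove [pzm] add [rafs] -> 12 lines: rzvz gzitx lkd kwpdu bniwf rafs njn lbh ntb ork dmj ghjb
Final line count: 12

Answer: 12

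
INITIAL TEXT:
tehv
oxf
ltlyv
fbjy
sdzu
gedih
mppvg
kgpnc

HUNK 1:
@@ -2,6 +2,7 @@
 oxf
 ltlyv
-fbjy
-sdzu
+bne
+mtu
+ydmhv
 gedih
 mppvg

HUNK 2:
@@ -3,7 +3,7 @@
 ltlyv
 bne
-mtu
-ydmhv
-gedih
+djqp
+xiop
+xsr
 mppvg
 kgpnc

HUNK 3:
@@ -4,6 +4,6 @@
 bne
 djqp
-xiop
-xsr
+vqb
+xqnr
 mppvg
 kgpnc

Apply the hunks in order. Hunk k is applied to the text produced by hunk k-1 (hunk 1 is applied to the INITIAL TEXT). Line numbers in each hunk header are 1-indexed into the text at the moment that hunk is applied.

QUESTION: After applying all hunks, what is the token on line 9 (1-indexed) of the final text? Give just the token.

Answer: kgpnc

Derivation:
Hunk 1: at line 2 remove [fbjy,sdzu] add [bne,mtu,ydmhv] -> 9 lines: tehv oxf ltlyv bne mtu ydmhv gedih mppvg kgpnc
Hunk 2: at line 3 remove [mtu,ydmhv,gedih] add [djqp,xiop,xsr] -> 9 lines: tehv oxf ltlyv bne djqp xiop xsr mppvg kgpnc
Hunk 3: at line 4 remove [xiop,xsr] add [vqb,xqnr] -> 9 lines: tehv oxf ltlyv bne djqp vqb xqnr mppvg kgpnc
Final line 9: kgpnc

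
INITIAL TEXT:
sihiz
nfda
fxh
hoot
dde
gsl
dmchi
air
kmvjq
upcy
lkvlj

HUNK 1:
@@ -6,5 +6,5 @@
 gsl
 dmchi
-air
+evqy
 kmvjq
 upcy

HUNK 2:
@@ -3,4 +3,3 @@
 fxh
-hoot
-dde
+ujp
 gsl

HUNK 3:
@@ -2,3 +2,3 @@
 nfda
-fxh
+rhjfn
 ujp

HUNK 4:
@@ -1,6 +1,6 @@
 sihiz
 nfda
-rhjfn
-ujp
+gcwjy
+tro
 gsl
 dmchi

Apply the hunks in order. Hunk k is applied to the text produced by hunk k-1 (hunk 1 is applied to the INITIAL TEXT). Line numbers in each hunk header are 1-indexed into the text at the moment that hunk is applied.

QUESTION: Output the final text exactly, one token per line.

Answer: sihiz
nfda
gcwjy
tro
gsl
dmchi
evqy
kmvjq
upcy
lkvlj

Derivation:
Hunk 1: at line 6 remove [air] add [evqy] -> 11 lines: sihiz nfda fxh hoot dde gsl dmchi evqy kmvjq upcy lkvlj
Hunk 2: at line 3 remove [hoot,dde] add [ujp] -> 10 lines: sihiz nfda fxh ujp gsl dmchi evqy kmvjq upcy lkvlj
Hunk 3: at line 2 remove [fxh] add [rhjfn] -> 10 lines: sihiz nfda rhjfn ujp gsl dmchi evqy kmvjq upcy lkvlj
Hunk 4: at line 1 remove [rhjfn,ujp] add [gcwjy,tro] -> 10 lines: sihiz nfda gcwjy tro gsl dmchi evqy kmvjq upcy lkvlj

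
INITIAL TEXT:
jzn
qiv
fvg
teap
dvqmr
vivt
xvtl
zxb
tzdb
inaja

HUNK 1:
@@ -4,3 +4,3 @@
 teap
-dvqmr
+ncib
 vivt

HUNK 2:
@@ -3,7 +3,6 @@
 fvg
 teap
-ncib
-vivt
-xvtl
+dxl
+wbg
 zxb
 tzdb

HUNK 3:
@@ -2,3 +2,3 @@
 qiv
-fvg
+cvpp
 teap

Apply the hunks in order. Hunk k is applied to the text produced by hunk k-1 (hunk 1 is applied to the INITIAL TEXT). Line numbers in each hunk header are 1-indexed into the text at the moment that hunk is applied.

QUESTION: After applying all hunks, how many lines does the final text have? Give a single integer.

Answer: 9

Derivation:
Hunk 1: at line 4 remove [dvqmr] add [ncib] -> 10 lines: jzn qiv fvg teap ncib vivt xvtl zxb tzdb inaja
Hunk 2: at line 3 remove [ncib,vivt,xvtl] add [dxl,wbg] -> 9 lines: jzn qiv fvg teap dxl wbg zxb tzdb inaja
Hunk 3: at line 2 remove [fvg] add [cvpp] -> 9 lines: jzn qiv cvpp teap dxl wbg zxb tzdb inaja
Final line count: 9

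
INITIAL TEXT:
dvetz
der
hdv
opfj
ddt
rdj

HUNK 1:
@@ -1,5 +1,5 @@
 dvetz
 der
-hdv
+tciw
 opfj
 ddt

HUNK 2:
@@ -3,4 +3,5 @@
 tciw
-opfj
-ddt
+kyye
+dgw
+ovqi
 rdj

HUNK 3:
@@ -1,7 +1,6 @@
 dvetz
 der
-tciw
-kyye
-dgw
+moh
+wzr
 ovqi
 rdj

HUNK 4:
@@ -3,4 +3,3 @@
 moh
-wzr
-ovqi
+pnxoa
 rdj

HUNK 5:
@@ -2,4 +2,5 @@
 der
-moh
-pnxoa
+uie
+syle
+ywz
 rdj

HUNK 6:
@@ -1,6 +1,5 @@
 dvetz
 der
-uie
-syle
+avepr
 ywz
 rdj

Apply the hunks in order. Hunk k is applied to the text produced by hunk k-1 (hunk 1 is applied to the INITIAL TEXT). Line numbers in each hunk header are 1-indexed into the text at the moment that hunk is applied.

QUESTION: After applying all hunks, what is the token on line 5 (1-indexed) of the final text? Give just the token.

Hunk 1: at line 1 remove [hdv] add [tciw] -> 6 lines: dvetz der tciw opfj ddt rdj
Hunk 2: at line 3 remove [opfj,ddt] add [kyye,dgw,ovqi] -> 7 lines: dvetz der tciw kyye dgw ovqi rdj
Hunk 3: at line 1 remove [tciw,kyye,dgw] add [moh,wzr] -> 6 lines: dvetz der moh wzr ovqi rdj
Hunk 4: at line 3 remove [wzr,ovqi] add [pnxoa] -> 5 lines: dvetz der moh pnxoa rdj
Hunk 5: at line 2 remove [moh,pnxoa] add [uie,syle,ywz] -> 6 lines: dvetz der uie syle ywz rdj
Hunk 6: at line 1 remove [uie,syle] add [avepr] -> 5 lines: dvetz der avepr ywz rdj
Final line 5: rdj

Answer: rdj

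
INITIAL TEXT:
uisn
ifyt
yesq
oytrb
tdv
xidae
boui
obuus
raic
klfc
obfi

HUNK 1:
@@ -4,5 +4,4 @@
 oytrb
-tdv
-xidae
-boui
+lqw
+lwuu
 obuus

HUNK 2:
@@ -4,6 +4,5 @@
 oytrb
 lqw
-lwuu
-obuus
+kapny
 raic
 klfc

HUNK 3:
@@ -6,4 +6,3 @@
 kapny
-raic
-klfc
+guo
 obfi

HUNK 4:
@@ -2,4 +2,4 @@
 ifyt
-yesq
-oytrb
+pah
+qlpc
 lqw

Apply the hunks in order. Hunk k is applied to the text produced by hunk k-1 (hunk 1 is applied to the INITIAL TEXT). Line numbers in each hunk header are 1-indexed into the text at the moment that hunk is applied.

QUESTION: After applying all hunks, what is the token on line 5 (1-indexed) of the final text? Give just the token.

Answer: lqw

Derivation:
Hunk 1: at line 4 remove [tdv,xidae,boui] add [lqw,lwuu] -> 10 lines: uisn ifyt yesq oytrb lqw lwuu obuus raic klfc obfi
Hunk 2: at line 4 remove [lwuu,obuus] add [kapny] -> 9 lines: uisn ifyt yesq oytrb lqw kapny raic klfc obfi
Hunk 3: at line 6 remove [raic,klfc] add [guo] -> 8 lines: uisn ifyt yesq oytrb lqw kapny guo obfi
Hunk 4: at line 2 remove [yesq,oytrb] add [pah,qlpc] -> 8 lines: uisn ifyt pah qlpc lqw kapny guo obfi
Final line 5: lqw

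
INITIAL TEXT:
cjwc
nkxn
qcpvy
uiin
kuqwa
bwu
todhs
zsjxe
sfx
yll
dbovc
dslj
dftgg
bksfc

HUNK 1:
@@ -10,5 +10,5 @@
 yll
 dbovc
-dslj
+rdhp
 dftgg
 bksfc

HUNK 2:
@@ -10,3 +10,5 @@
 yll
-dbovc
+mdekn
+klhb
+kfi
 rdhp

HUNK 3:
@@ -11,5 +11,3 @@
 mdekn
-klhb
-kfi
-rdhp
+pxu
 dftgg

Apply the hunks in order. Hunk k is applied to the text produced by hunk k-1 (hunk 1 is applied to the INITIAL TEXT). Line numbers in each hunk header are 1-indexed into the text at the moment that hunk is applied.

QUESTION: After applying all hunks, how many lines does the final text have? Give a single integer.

Answer: 14

Derivation:
Hunk 1: at line 10 remove [dslj] add [rdhp] -> 14 lines: cjwc nkxn qcpvy uiin kuqwa bwu todhs zsjxe sfx yll dbovc rdhp dftgg bksfc
Hunk 2: at line 10 remove [dbovc] add [mdekn,klhb,kfi] -> 16 lines: cjwc nkxn qcpvy uiin kuqwa bwu todhs zsjxe sfx yll mdekn klhb kfi rdhp dftgg bksfc
Hunk 3: at line 11 remove [klhb,kfi,rdhp] add [pxu] -> 14 lines: cjwc nkxn qcpvy uiin kuqwa bwu todhs zsjxe sfx yll mdekn pxu dftgg bksfc
Final line count: 14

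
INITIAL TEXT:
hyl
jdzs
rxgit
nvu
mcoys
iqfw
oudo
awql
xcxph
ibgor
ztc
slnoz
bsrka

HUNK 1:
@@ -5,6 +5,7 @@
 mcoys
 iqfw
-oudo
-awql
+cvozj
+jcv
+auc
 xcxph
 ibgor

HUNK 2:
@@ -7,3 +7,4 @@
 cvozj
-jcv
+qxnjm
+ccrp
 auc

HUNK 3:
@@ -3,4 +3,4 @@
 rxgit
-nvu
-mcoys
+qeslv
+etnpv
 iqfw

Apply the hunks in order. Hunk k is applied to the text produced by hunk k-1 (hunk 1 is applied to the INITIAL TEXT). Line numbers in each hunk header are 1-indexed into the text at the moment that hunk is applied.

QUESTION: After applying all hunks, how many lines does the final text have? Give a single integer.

Answer: 15

Derivation:
Hunk 1: at line 5 remove [oudo,awql] add [cvozj,jcv,auc] -> 14 lines: hyl jdzs rxgit nvu mcoys iqfw cvozj jcv auc xcxph ibgor ztc slnoz bsrka
Hunk 2: at line 7 remove [jcv] add [qxnjm,ccrp] -> 15 lines: hyl jdzs rxgit nvu mcoys iqfw cvozj qxnjm ccrp auc xcxph ibgor ztc slnoz bsrka
Hunk 3: at line 3 remove [nvu,mcoys] add [qeslv,etnpv] -> 15 lines: hyl jdzs rxgit qeslv etnpv iqfw cvozj qxnjm ccrp auc xcxph ibgor ztc slnoz bsrka
Final line count: 15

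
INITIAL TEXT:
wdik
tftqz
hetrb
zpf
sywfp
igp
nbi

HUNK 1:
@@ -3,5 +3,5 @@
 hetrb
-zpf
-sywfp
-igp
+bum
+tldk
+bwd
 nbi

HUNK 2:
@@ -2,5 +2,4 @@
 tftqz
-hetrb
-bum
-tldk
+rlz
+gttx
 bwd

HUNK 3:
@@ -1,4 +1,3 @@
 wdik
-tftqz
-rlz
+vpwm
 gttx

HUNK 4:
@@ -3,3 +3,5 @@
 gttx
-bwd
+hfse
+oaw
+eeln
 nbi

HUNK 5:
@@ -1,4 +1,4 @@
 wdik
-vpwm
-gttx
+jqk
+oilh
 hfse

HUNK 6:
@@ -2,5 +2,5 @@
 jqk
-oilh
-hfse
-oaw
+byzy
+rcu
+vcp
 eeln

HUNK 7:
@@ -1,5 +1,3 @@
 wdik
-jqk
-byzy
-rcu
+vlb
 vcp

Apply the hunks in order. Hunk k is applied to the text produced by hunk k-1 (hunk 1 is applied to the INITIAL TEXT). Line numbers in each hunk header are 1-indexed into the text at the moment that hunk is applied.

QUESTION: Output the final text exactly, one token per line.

Answer: wdik
vlb
vcp
eeln
nbi

Derivation:
Hunk 1: at line 3 remove [zpf,sywfp,igp] add [bum,tldk,bwd] -> 7 lines: wdik tftqz hetrb bum tldk bwd nbi
Hunk 2: at line 2 remove [hetrb,bum,tldk] add [rlz,gttx] -> 6 lines: wdik tftqz rlz gttx bwd nbi
Hunk 3: at line 1 remove [tftqz,rlz] add [vpwm] -> 5 lines: wdik vpwm gttx bwd nbi
Hunk 4: at line 3 remove [bwd] add [hfse,oaw,eeln] -> 7 lines: wdik vpwm gttx hfse oaw eeln nbi
Hunk 5: at line 1 remove [vpwm,gttx] add [jqk,oilh] -> 7 lines: wdik jqk oilh hfse oaw eeln nbi
Hunk 6: at line 2 remove [oilh,hfse,oaw] add [byzy,rcu,vcp] -> 7 lines: wdik jqk byzy rcu vcp eeln nbi
Hunk 7: at line 1 remove [jqk,byzy,rcu] add [vlb] -> 5 lines: wdik vlb vcp eeln nbi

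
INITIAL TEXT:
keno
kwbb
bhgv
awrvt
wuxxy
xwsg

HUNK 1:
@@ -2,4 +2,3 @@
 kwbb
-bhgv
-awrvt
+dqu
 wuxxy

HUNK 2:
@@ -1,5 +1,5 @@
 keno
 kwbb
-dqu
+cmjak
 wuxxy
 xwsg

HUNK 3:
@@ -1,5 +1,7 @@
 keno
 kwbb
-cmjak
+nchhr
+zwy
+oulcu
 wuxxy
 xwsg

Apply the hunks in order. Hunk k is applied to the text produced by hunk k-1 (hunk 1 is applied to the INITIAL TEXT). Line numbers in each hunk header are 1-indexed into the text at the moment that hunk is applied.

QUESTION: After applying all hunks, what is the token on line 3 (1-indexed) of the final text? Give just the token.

Hunk 1: at line 2 remove [bhgv,awrvt] add [dqu] -> 5 lines: keno kwbb dqu wuxxy xwsg
Hunk 2: at line 1 remove [dqu] add [cmjak] -> 5 lines: keno kwbb cmjak wuxxy xwsg
Hunk 3: at line 1 remove [cmjak] add [nchhr,zwy,oulcu] -> 7 lines: keno kwbb nchhr zwy oulcu wuxxy xwsg
Final line 3: nchhr

Answer: nchhr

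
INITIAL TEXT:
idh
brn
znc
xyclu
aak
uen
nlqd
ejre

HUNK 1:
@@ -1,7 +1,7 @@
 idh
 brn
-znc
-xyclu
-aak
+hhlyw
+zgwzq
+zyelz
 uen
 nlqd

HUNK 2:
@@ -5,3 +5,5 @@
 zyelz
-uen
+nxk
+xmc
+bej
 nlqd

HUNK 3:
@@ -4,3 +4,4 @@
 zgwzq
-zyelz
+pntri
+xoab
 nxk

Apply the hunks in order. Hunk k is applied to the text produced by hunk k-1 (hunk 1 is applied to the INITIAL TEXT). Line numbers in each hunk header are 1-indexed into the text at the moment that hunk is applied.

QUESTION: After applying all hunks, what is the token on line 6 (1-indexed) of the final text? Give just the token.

Hunk 1: at line 1 remove [znc,xyclu,aak] add [hhlyw,zgwzq,zyelz] -> 8 lines: idh brn hhlyw zgwzq zyelz uen nlqd ejre
Hunk 2: at line 5 remove [uen] add [nxk,xmc,bej] -> 10 lines: idh brn hhlyw zgwzq zyelz nxk xmc bej nlqd ejre
Hunk 3: at line 4 remove [zyelz] add [pntri,xoab] -> 11 lines: idh brn hhlyw zgwzq pntri xoab nxk xmc bej nlqd ejre
Final line 6: xoab

Answer: xoab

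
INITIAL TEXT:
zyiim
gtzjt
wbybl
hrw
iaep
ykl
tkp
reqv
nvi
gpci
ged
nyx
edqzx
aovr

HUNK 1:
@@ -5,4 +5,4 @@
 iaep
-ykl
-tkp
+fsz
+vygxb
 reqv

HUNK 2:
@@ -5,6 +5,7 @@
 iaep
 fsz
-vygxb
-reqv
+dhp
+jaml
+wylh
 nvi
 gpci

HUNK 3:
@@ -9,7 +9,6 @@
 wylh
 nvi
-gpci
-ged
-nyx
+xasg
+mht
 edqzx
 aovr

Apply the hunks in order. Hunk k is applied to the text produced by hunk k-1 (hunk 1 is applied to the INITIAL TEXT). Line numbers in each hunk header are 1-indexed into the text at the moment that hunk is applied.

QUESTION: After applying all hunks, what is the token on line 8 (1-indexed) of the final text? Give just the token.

Hunk 1: at line 5 remove [ykl,tkp] add [fsz,vygxb] -> 14 lines: zyiim gtzjt wbybl hrw iaep fsz vygxb reqv nvi gpci ged nyx edqzx aovr
Hunk 2: at line 5 remove [vygxb,reqv] add [dhp,jaml,wylh] -> 15 lines: zyiim gtzjt wbybl hrw iaep fsz dhp jaml wylh nvi gpci ged nyx edqzx aovr
Hunk 3: at line 9 remove [gpci,ged,nyx] add [xasg,mht] -> 14 lines: zyiim gtzjt wbybl hrw iaep fsz dhp jaml wylh nvi xasg mht edqzx aovr
Final line 8: jaml

Answer: jaml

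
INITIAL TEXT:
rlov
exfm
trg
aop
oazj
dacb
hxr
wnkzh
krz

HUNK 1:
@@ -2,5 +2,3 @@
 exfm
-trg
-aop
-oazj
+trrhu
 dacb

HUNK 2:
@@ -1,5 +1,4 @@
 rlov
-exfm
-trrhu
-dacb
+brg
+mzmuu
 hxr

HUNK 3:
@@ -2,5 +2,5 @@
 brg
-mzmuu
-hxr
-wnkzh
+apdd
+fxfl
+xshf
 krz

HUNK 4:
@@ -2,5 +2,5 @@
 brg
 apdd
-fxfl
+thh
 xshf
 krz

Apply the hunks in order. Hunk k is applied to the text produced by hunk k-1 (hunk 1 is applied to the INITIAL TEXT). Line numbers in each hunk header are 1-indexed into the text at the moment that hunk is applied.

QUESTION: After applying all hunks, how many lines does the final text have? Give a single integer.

Answer: 6

Derivation:
Hunk 1: at line 2 remove [trg,aop,oazj] add [trrhu] -> 7 lines: rlov exfm trrhu dacb hxr wnkzh krz
Hunk 2: at line 1 remove [exfm,trrhu,dacb] add [brg,mzmuu] -> 6 lines: rlov brg mzmuu hxr wnkzh krz
Hunk 3: at line 2 remove [mzmuu,hxr,wnkzh] add [apdd,fxfl,xshf] -> 6 lines: rlov brg apdd fxfl xshf krz
Hunk 4: at line 2 remove [fxfl] add [thh] -> 6 lines: rlov brg apdd thh xshf krz
Final line count: 6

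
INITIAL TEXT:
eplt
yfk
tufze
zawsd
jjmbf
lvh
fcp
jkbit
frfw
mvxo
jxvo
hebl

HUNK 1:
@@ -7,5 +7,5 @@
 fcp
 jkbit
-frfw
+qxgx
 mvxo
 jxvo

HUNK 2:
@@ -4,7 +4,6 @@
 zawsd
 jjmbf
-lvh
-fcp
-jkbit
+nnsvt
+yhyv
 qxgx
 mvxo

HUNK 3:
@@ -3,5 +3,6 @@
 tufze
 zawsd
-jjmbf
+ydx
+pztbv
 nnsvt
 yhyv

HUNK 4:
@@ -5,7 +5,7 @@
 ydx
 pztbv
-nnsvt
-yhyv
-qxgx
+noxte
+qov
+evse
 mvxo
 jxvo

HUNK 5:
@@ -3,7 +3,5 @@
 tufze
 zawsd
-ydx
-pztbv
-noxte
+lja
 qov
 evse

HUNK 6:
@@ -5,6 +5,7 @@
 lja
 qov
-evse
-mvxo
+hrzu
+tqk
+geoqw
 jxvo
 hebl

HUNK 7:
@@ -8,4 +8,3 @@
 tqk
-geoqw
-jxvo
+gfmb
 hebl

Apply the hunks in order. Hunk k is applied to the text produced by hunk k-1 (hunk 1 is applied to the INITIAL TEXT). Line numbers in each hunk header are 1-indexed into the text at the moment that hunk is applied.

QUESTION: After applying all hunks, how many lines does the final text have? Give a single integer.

Hunk 1: at line 7 remove [frfw] add [qxgx] -> 12 lines: eplt yfk tufze zawsd jjmbf lvh fcp jkbit qxgx mvxo jxvo hebl
Hunk 2: at line 4 remove [lvh,fcp,jkbit] add [nnsvt,yhyv] -> 11 lines: eplt yfk tufze zawsd jjmbf nnsvt yhyv qxgx mvxo jxvo hebl
Hunk 3: at line 3 remove [jjmbf] add [ydx,pztbv] -> 12 lines: eplt yfk tufze zawsd ydx pztbv nnsvt yhyv qxgx mvxo jxvo hebl
Hunk 4: at line 5 remove [nnsvt,yhyv,qxgx] add [noxte,qov,evse] -> 12 lines: eplt yfk tufze zawsd ydx pztbv noxte qov evse mvxo jxvo hebl
Hunk 5: at line 3 remove [ydx,pztbv,noxte] add [lja] -> 10 lines: eplt yfk tufze zawsd lja qov evse mvxo jxvo hebl
Hunk 6: at line 5 remove [evse,mvxo] add [hrzu,tqk,geoqw] -> 11 lines: eplt yfk tufze zawsd lja qov hrzu tqk geoqw jxvo hebl
Hunk 7: at line 8 remove [geoqw,jxvo] add [gfmb] -> 10 lines: eplt yfk tufze zawsd lja qov hrzu tqk gfmb hebl
Final line count: 10

Answer: 10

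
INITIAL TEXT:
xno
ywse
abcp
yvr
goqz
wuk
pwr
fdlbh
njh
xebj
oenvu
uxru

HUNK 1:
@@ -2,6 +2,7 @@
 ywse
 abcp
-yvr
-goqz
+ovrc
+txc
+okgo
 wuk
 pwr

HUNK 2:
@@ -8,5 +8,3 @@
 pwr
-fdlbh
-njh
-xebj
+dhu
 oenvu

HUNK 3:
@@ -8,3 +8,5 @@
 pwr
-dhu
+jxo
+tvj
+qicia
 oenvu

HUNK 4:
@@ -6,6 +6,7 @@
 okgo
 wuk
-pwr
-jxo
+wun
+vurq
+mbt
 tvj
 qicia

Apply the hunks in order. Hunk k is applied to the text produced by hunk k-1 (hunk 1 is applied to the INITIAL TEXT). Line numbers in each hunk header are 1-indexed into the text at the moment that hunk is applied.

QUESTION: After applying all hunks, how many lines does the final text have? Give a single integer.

Answer: 14

Derivation:
Hunk 1: at line 2 remove [yvr,goqz] add [ovrc,txc,okgo] -> 13 lines: xno ywse abcp ovrc txc okgo wuk pwr fdlbh njh xebj oenvu uxru
Hunk 2: at line 8 remove [fdlbh,njh,xebj] add [dhu] -> 11 lines: xno ywse abcp ovrc txc okgo wuk pwr dhu oenvu uxru
Hunk 3: at line 8 remove [dhu] add [jxo,tvj,qicia] -> 13 lines: xno ywse abcp ovrc txc okgo wuk pwr jxo tvj qicia oenvu uxru
Hunk 4: at line 6 remove [pwr,jxo] add [wun,vurq,mbt] -> 14 lines: xno ywse abcp ovrc txc okgo wuk wun vurq mbt tvj qicia oenvu uxru
Final line count: 14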